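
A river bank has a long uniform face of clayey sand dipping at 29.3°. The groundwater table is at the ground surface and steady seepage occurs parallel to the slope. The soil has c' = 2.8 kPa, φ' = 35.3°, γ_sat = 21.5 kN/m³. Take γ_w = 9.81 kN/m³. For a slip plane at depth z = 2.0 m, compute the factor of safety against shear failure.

With seepage parallel to the slope and the water table at the surface, the effective normal stress on the slip plane uses the buoyant unit weight γ' = γ_sat − γ_w while the driving shear stress uses γ_sat:
FS = [c' + γ' z cos²β tanφ'] / [γ_sat z sinβ cosβ]
γ' = 21.5 − 9.81 = 11.69 kN/m³
Numerator = 2.8 + 11.69·2.0·cos²29.3°·tan35.3° = 2.8 + 11.69·2.0·0.7605·0.7080 = 15.389 kPa
Denominator = 21.5·2.0·sin29.3°·cos29.3° = 21.5·2.0·0.4894·0.8721 = 18.351 kPa
FS = 15.389 / 18.351 = 0.839

FS = 0.84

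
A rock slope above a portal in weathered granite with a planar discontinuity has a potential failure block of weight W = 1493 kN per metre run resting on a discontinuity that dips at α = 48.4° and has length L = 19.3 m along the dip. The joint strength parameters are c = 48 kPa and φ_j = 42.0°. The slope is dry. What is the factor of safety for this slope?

Resolving the block weight along and normal to the plane and applying the Mohr–Coulomb strength on the joint:
N' = W cosα = 1493·cos48.4° = 991.2 kN/m
Driving force T = W sinα = 1493·sin48.4° = 1116.5 kN/m
Resisting force R = c·L + N'·tanφ_j = 48·19.3 + 991.2·tan42.0° = 926.4 + 892.5 = 1818.9 kN/m
FS = R / T = 1818.9 / 1116.5 = 1.629

FS = 1.63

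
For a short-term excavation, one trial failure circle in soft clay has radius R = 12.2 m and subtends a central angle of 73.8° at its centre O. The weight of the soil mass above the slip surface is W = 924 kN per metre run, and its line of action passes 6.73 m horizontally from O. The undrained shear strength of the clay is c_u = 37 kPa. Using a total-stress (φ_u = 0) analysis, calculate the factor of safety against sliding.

Taking moments about the centre O, the resisting moment is provided by the undrained shear strength acting along the arc:
Arc length L_a = R·θ = 12.2·(73.8°·π/180) = 12.2·1.2881 = 15.71 m
M_R = c_u·L_a·R = 37·15.71·12.2 = 7093.4 kN·m/m
M_D = W·d = 924·6.73 = 6218.5 kN·m/m
FS = M_R / M_D = 7093.4 / 6218.5 = 1.141

FS = 1.14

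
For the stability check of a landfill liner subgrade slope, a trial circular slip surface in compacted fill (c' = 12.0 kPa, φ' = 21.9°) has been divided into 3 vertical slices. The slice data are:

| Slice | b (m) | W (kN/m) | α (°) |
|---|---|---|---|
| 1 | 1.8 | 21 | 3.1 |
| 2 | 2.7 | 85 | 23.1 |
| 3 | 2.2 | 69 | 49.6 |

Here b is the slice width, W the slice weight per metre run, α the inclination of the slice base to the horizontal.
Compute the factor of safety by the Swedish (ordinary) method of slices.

Ordinary method of slices: FS = Σ[c'·Δl_i + (W_i cosα_i)·tanφ'] / Σ W_i sinα_i, with Δl_i = b_i / cosα_i.
Slice 1: Δl = 1.8/cos3.1° = 1.803 m; N'_1 = 21·cos3.1° = 21.0; c'Δl = 21.63; W sinα = 1.1
Slice 2: Δl = 2.7/cos23.1° = 2.935 m; N'_2 = 85·cos23.1° = 78.2; c'Δl = 35.22; W sinα = 33.3
Slice 3: Δl = 2.2/cos49.6° = 3.394 m; N'_3 = 69·cos49.6° = 44.7; c'Δl = 40.73; W sinα = 52.5
Σc'Δl = 97.6 kN/m; ΣN' = 143.9 kN/m; ΣW sinα = 87.0 kN/m
Resisting = 97.6 + 143.9·tan21.9° = 97.6 + 57.8 = 155.4 kN/m
FS = 155.4 / 87.0 = 1.786

FS = 1.79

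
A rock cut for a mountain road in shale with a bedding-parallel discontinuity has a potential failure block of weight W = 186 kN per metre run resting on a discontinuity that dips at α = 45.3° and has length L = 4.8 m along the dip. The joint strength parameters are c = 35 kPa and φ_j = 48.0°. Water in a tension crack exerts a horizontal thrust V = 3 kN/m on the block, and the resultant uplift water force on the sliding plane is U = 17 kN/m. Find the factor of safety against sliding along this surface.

FS = 2.17

Resolving the block weight along and normal to the plane and applying the Mohr–Coulomb strength on the joint:
N' = W cosα − U − V sinα = 186·cos45.3° − 17 − 3·sin45.3° = 111.7 kN/m
Driving force T = W sinα + V cosα = 186·sin45.3° + 3·cos45.3° = 134.3 kN/m
Resisting force R = c·L + N'·tanφ_j = 35·4.8 + 111.7·tan48.0° = 168.0 + 124.1 = 292.1 kN/m
FS = R / T = 292.1 / 134.3 = 2.174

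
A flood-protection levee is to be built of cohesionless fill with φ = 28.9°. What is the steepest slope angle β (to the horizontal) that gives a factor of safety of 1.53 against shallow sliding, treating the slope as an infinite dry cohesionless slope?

For an infinite dry cohesionless slope FS = tanφ/tanβ, so tanβ = tanφ / FS.
tanβ = tan28.9° / 1.53 = 0.5520 / 1.53 = 0.3608
β = arctan(0.3608) = 19.84°

β = 19.8°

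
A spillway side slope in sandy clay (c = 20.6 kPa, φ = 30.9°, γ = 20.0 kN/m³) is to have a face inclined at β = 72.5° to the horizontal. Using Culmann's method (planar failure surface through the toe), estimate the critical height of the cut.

Culmann's analysis gives the critical failure plane at α_cr = (β + φ)/2 = (72.5 + 30.9)/2 = 51.7°, and the critical height
H_c = (4c/γ) · sinβ cosφ / [1 − cos(β − φ)]
    = (4·20.6/20.0) · sin72.5°·cos30.9° / [1 − cos(41.6°)]
    = 4.120 · 0.9537·0.8581 / [1 − 0.7478]
    = 4.120 · 0.8184 / 0.2522
    = 13.37 m

H_c = 13.37 m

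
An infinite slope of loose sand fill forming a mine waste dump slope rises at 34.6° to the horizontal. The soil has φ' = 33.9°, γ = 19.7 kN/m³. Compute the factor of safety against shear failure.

FS = 0.97

For a dry cohesionless infinite slope the factor of safety is FS = tanφ' / tanβ.
FS = tan33.9° / tan34.6° = 0.6720 / 0.6899 = 0.974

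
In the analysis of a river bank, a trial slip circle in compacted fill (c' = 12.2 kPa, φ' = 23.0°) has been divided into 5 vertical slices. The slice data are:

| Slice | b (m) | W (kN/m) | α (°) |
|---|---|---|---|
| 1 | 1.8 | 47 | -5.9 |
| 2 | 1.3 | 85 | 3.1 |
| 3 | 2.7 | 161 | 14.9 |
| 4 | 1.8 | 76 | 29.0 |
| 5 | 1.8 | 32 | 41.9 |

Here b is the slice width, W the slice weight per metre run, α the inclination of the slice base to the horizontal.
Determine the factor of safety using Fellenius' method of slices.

FS = 2.89

Ordinary method of slices: FS = Σ[c'·Δl_i + (W_i cosα_i)·tanφ'] / Σ W_i sinα_i, with Δl_i = b_i / cosα_i.
Slice 1: Δl = 1.8/cos(-5.9°) = 1.810 m; N'_1 = 47·cos(-5.9°) = 46.8; c'Δl = 22.08; W sinα = -4.8
Slice 2: Δl = 1.3/cos3.1° = 1.302 m; N'_2 = 85·cos3.1° = 84.9; c'Δl = 15.88; W sinα = 4.6
Slice 3: Δl = 2.7/cos14.9° = 2.794 m; N'_3 = 161·cos14.9° = 155.6; c'Δl = 34.09; W sinα = 41.4
Slice 4: Δl = 1.8/cos29.0° = 2.058 m; N'_4 = 76·cos29.0° = 66.5; c'Δl = 25.11; W sinα = 36.8
Slice 5: Δl = 1.8/cos41.9° = 2.418 m; N'_5 = 32·cos41.9° = 23.8; c'Δl = 29.50; W sinα = 21.4
Σc'Δl = 126.7 kN/m; ΣN' = 377.5 kN/m; ΣW sinα = 99.4 kN/m
Resisting = 126.7 + 377.5·tan23.0° = 126.7 + 160.2 = 286.9 kN/m
FS = 286.9 / 99.4 = 2.887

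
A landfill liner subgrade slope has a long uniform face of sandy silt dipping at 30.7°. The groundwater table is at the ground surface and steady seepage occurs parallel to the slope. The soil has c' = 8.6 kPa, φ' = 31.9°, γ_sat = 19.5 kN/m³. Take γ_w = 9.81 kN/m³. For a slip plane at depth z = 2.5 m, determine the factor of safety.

With seepage parallel to the slope and the water table at the surface, the effective normal stress on the slip plane uses the buoyant unit weight γ' = γ_sat − γ_w while the driving shear stress uses γ_sat:
FS = [c' + γ' z cos²β tanφ'] / [γ_sat z sinβ cosβ]
γ' = 19.5 − 9.81 = 9.69 kN/m³
Numerator = 8.6 + 9.69·2.5·cos²30.7°·tan31.9° = 8.6 + 9.69·2.5·0.7393·0.6224 = 19.748 kPa
Denominator = 19.5·2.5·sin30.7°·cos30.7° = 19.5·2.5·0.5105·0.8599 = 21.401 kPa
FS = 19.748 / 21.401 = 0.923

FS = 0.92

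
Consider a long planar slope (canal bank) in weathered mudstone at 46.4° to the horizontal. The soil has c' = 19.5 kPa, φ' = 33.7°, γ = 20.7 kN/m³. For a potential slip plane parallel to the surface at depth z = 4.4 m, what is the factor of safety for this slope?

For an infinite slope with a slip plane parallel to the surface (no pore pressure): FS = [c' + γz cos²β tanφ'] / [γz sinβ cosβ].
γz = 20.7·4.4 = 91.08 kN/m²
Numerator = 19.5 + 91.08·cos²46.4°·tan33.7° = 19.5 + 91.08·0.4756·0.6669 = 48.388 kPa
Denominator = 91.08·sin46.4°·cos46.4° = 91.08·0.7242·0.6896 = 45.486 kPa
FS = 48.388 / 45.486 = 1.064

FS = 1.06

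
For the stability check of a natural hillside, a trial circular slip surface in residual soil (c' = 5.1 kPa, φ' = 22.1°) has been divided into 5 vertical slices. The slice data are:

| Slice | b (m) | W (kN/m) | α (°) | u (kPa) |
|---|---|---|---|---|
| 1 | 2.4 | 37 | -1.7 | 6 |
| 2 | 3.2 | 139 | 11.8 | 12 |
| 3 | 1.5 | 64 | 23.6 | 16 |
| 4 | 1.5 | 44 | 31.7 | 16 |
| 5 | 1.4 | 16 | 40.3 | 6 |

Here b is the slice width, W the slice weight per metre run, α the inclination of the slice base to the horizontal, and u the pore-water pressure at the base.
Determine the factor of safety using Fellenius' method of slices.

Ordinary method of slices: FS = Σ[c'·Δl_i + (W_i cosα_i − u_i·Δl_i)·tanφ'] / Σ W_i sinα_i, with Δl_i = b_i / cosα_i.
Slice 1: Δl = 2.4/cos(-1.7°) = 2.401 m; N'_1 = 37·cos(-1.7°) − 6·2.401 = 22.6; c'Δl = 12.25; W sinα = -1.1
Slice 2: Δl = 3.2/cos11.8° = 3.269 m; N'_2 = 139·cos11.8° − 12·3.269 = 96.8; c'Δl = 16.67; W sinα = 28.4
Slice 3: Δl = 1.5/cos23.6° = 1.637 m; N'_3 = 64·cos23.6° − 16·1.637 = 32.5; c'Δl = 8.35; W sinα = 25.6
Slice 4: Δl = 1.5/cos31.7° = 1.763 m; N'_4 = 44·cos31.7° − 16·1.763 = 9.2; c'Δl = 8.99; W sinα = 23.1
Slice 5: Δl = 1.4/cos40.3° = 1.836 m; N'_5 = 16·cos40.3° − 6·1.836 = 1.2; c'Δl = 9.36; W sinα = 10.3
Σc'Δl = 55.6 kN/m; ΣN' = 162.3 kN/m; ΣW sinα = 86.4 kN/m
Resisting = 55.6 + 162.3·tan22.1° = 55.6 + 65.9 = 121.5 kN/m
FS = 121.5 / 86.4 = 1.406

FS = 1.41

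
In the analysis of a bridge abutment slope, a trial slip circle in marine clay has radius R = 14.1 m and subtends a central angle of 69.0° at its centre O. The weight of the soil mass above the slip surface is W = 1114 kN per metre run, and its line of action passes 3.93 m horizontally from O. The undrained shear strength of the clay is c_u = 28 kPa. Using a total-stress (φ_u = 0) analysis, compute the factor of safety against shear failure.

Taking moments about the centre O, the resisting moment is provided by the undrained shear strength acting along the arc:
Arc length L_a = R·θ = 14.1·(69.0°·π/180) = 14.1·1.2043 = 16.98 m
M_R = c_u·L_a·R = 28·16.98·14.1 = 6703.8 kN·m/m
M_D = W·d = 1114·3.93 = 4378.0 kN·m/m
FS = M_R / M_D = 6703.8 / 4378.0 = 1.531

FS = 1.53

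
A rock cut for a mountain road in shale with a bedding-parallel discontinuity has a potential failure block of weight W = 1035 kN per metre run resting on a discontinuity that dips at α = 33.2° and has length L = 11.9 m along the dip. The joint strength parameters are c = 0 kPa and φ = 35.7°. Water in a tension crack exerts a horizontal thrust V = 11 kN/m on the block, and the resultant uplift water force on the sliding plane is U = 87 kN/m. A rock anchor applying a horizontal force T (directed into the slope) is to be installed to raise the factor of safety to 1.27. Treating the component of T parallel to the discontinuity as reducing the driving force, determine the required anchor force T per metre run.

T = 121 kN/m

Resolving forces along and normal to the sliding plane, with the horizontal anchor force T adding T·sinα to the effective normal force and T·cosα acting up the plane against the driving force:
FS = [cL + (W cosα − U − V sinα + T sinα) tanφ] / [W sinα + V cosα − T cosα]
Without the anchor: N' = 773.0 kN/m, driving T_d = 575.9 kN/m, resisting R = 0·11.9 + 773.0·tan35.7° = 555.5 kN/m, FS = 0.96.
Setting FS = 1.27 and solving for T:
1.27·(575.9 − T cos33.2°) = 555.5 + T sin33.2°·tan35.7°
T·(sin33.2°·tan35.7° + 1.27·cos33.2°) = 1.27·575.9 − 555.5
T·(0.5476·0.7186 + 1.27·0.8368) = 731.4 − 555.5 = 176.0
T·1.4562 = 176.0
T = 120.8 kN/m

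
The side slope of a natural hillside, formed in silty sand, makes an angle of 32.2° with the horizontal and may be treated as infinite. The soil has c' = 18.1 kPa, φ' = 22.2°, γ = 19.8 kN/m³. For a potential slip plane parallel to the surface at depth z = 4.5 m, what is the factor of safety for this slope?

FS = 1.10

For an infinite slope with a slip plane parallel to the surface (no pore pressure): FS = [c' + γz cos²β tanφ'] / [γz sinβ cosβ].
γz = 19.8·4.5 = 89.10 kN/m²
Numerator = 18.1 + 89.10·cos²32.2°·tan22.2° = 18.1 + 89.10·0.7160·0.4081 = 44.136 kPa
Denominator = 89.10·sin32.2°·cos32.2° = 89.10·0.5329·0.8462 = 40.177 kPa
FS = 44.136 / 40.177 = 1.099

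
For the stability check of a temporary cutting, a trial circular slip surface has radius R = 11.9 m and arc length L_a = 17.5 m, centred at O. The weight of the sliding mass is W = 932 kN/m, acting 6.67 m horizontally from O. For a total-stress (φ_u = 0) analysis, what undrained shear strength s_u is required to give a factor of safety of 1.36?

s_u = 40.6 kPa

FS = s_u·L_a·R / (W·d), so s_u = FS·W·d / (L_a·R).
s_u = 1.36·932·6.67 / (17.50·11.9) = 8454.4 / 208.25 = 40.60 kPa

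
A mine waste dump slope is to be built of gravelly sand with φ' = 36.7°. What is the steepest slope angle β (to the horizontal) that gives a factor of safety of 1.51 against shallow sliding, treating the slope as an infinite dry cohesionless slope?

β = 26.3°

For an infinite dry cohesionless slope FS = tanφ'/tanβ, so tanβ = tanφ' / FS.
tanβ = tan36.7° / 1.51 = 0.7454 / 1.51 = 0.4936
β = arctan(0.4936) = 26.27°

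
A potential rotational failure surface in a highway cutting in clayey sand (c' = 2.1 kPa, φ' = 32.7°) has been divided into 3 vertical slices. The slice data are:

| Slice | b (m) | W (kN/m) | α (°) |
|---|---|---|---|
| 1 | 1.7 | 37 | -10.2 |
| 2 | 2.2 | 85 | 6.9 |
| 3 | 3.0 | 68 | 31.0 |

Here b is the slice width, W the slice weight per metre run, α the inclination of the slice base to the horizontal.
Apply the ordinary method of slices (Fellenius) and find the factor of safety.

Ordinary method of slices: FS = Σ[c'·Δl_i + (W_i cosα_i)·tanφ'] / Σ W_i sinα_i, with Δl_i = b_i / cosα_i.
Slice 1: Δl = 1.7/cos(-10.2°) = 1.727 m; N'_1 = 37·cos(-10.2°) = 36.4; c'Δl = 3.63; W sinα = -6.6
Slice 2: Δl = 2.2/cos6.9° = 2.216 m; N'_2 = 85·cos6.9° = 84.4; c'Δl = 4.65; W sinα = 10.2
Slice 3: Δl = 3.0/cos31.0° = 3.500 m; N'_3 = 68·cos31.0° = 58.3; c'Δl = 7.35; W sinα = 35.0
Σc'Δl = 15.6 kN/m; ΣN' = 179.1 kN/m; ΣW sinα = 38.7 kN/m
Resisting = 15.6 + 179.1·tan32.7° = 15.6 + 115.0 = 130.6 kN/m
FS = 130.6 / 38.7 = 3.376

FS = 3.38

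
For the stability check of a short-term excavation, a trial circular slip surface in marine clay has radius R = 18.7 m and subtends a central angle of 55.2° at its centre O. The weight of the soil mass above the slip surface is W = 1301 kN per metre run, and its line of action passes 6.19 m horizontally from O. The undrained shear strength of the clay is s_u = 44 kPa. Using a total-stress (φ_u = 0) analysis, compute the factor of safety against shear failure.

Taking moments about the centre O, the resisting moment is provided by the undrained shear strength acting along the arc:
Arc length L_a = R·θ = 18.7·(55.2°·π/180) = 18.7·0.9634 = 18.02 m
M_R = s_u·L_a·R = 44·18.02·18.7 = 14823.6 kN·m/m
M_D = W·d = 1301·6.19 = 8053.2 kN·m/m
FS = M_R / M_D = 14823.6 / 8053.2 = 1.841

FS = 1.84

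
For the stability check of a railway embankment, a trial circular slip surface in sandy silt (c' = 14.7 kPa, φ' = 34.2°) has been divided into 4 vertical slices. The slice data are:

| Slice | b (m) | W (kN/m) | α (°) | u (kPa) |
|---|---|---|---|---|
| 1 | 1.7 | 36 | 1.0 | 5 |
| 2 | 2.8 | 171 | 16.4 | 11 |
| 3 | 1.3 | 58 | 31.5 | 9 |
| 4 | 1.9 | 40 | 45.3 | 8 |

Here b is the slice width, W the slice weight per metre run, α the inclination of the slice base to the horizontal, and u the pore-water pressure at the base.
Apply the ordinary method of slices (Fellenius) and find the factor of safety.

Ordinary method of slices: FS = Σ[c'·Δl_i + (W_i cosα_i − u_i·Δl_i)·tanφ'] / Σ W_i sinα_i, with Δl_i = b_i / cosα_i.
Slice 1: Δl = 1.7/cos1.0° = 1.700 m; N'_1 = 36·cos1.0° − 5·1.700 = 27.5; c'Δl = 24.99; W sinα = 0.6
Slice 2: Δl = 2.8/cos16.4° = 2.919 m; N'_2 = 171·cos16.4° − 11·2.919 = 131.9; c'Δl = 42.91; W sinα = 48.3
Slice 3: Δl = 1.3/cos31.5° = 1.525 m; N'_3 = 58·cos31.5° − 9·1.525 = 35.7; c'Δl = 22.41; W sinα = 30.3
Slice 4: Δl = 1.9/cos45.3° = 2.701 m; N'_4 = 40·cos45.3° − 8·2.701 = 6.5; c'Δl = 39.71; W sinα = 28.4
Σc'Δl = 130.0 kN/m; ΣN' = 201.7 kN/m; ΣW sinα = 107.6 kN/m
Resisting = 130.0 + 201.7·tan34.2° = 130.0 + 137.1 = 267.1 kN/m
FS = 267.1 / 107.6 = 2.481

FS = 2.48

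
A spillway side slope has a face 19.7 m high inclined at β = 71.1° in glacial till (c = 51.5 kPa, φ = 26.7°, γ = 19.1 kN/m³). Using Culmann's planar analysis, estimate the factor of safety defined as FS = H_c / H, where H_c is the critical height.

FS = 1.62

H_c = (4c/γ) · sinβ cosφ / [1 − cos(β − φ)]
    = (4·51.5/19.1) · sin71.1°·cos26.7° / [1 − cos44.4°]
    = 10.785 · 0.8452 / 0.2855 = 31.93 m
FS = H_c / H = 31.93 / 19.7 = 1.621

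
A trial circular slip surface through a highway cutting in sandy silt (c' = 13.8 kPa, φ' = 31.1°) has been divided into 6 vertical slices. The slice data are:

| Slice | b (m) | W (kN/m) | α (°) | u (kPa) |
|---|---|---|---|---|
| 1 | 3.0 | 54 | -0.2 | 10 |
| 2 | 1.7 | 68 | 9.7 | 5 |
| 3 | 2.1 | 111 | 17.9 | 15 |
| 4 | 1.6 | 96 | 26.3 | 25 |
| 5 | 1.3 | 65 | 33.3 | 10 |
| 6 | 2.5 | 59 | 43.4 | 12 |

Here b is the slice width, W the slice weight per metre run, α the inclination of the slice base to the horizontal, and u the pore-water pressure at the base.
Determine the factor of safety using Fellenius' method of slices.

Ordinary method of slices: FS = Σ[c'·Δl_i + (W_i cosα_i − u_i·Δl_i)·tanφ'] / Σ W_i sinα_i, with Δl_i = b_i / cosα_i.
Slice 1: Δl = 3.0/cos(-0.2°) = 3.000 m; N'_1 = 54·cos(-0.2°) − 10·3.000 = 24.0; c'Δl = 41.40; W sinα = -0.2
Slice 2: Δl = 1.7/cos9.7° = 1.725 m; N'_2 = 68·cos9.7° − 5·1.725 = 58.4; c'Δl = 23.80; W sinα = 11.5
Slice 3: Δl = 2.1/cos17.9° = 2.207 m; N'_3 = 111·cos17.9° − 15·2.207 = 72.5; c'Δl = 30.45; W sinα = 34.1
Slice 4: Δl = 1.6/cos26.3° = 1.785 m; N'_4 = 96·cos26.3° − 25·1.785 = 41.4; c'Δl = 24.63; W sinα = 42.5
Slice 5: Δl = 1.3/cos33.3° = 1.555 m; N'_5 = 65·cos33.3° − 10·1.555 = 38.8; c'Δl = 21.46; W sinα = 35.7
Slice 6: Δl = 2.5/cos43.4° = 3.441 m; N'_6 = 59·cos43.4° − 12·3.441 = 1.6; c'Δl = 47.48; W sinα = 40.5
Σc'Δl = 189.2 kN/m; ΣN' = 236.7 kN/m; ΣW sinα = 164.1 kN/m
Resisting = 189.2 + 236.7·tan31.1° = 189.2 + 142.8 = 332.0 kN/m
FS = 332.0 / 164.1 = 2.023

FS = 2.02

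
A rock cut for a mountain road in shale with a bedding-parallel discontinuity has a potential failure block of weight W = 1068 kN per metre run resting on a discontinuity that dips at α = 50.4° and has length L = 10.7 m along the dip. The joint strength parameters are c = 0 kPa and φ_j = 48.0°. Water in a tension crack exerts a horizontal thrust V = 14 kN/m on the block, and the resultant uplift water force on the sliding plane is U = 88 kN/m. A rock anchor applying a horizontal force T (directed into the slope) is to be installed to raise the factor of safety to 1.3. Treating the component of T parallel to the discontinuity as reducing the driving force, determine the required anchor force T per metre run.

Resolving forces along and normal to the sliding plane, with the horizontal anchor force T adding T·sinα to the effective normal force and T·cosα acting up the plane against the driving force:
FS = [cL + (W cosα − U − V sinα + T sinα) tanφ_j] / [W sinα + V cosα − T cosα]
Without the anchor: N' = 582.0 kN/m, driving T_d = 831.8 kN/m, resisting R = 0·10.7 + 582.0·tan48.0° = 646.4 kN/m, FS = 0.78.
Setting FS = 1.3 and solving for T:
1.3·(831.8 − T cos50.4°) = 646.4 + T sin50.4°·tan48.0°
T·(sin50.4°·tan48.0° + 1.3·cos50.4°) = 1.3·831.8 − 646.4
T·(0.7705·1.1106 + 1.3·0.6374) = 1081.4 − 646.4 = 435.0
T·1.6844 = 435.0
T = 258.3 kN/m

T = 258 kN/m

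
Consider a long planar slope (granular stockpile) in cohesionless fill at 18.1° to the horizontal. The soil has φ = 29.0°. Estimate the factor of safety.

FS = 1.70

For a dry cohesionless infinite slope the factor of safety is FS = tanφ / tanβ.
FS = tan29.0° / tan18.1° = 0.5543 / 0.3269 = 1.696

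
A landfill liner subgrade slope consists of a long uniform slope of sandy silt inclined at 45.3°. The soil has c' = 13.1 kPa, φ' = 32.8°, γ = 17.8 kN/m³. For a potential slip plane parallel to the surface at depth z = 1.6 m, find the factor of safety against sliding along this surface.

For an infinite slope with a slip plane parallel to the surface (no pore pressure): FS = [c' + γz cos²β tanφ'] / [γz sinβ cosβ].
γz = 17.8·1.6 = 28.48 kN/m²
Numerator = 13.1 + 28.48·cos²45.3°·tan32.8° = 13.1 + 28.48·0.4948·0.6445 = 22.181 kPa
Denominator = 28.48·sin45.3°·cos45.3° = 28.48·0.7108·0.7034 = 14.239 kPa
FS = 22.181 / 14.239 = 1.558

FS = 1.56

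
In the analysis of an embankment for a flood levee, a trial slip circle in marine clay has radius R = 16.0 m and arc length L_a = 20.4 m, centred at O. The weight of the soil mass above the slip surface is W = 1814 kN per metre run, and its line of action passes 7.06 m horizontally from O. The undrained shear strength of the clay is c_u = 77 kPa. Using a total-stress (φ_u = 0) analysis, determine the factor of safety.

FS = 1.96

Taking moments about the centre O, the resisting moment is provided by the undrained shear strength acting along the arc:
M_R = c_u·L_a·R = 77·20.40·16.0 = 25132.8 kN·m/m
M_D = W·d = 1814·7.06 = 12806.8 kN·m/m
FS = M_R / M_D = 25132.8 / 12806.8 = 1.962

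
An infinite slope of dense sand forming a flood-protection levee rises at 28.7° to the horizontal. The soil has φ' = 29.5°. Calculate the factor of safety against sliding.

FS = 1.03

For a dry cohesionless infinite slope the factor of safety is FS = tanφ' / tanβ.
FS = tan29.5° / tan28.7° = 0.5658 / 0.5475 = 1.033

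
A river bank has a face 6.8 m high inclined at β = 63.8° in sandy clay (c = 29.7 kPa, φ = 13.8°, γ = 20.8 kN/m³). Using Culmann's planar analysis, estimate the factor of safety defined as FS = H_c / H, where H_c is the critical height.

H_c = (4c/γ) · sinβ cosφ / [1 − cos(β − φ)]
    = (4·29.7/20.8) · sin63.8°·cos13.8° / [1 − cos50.0°]
    = 5.712 · 0.8714 / 0.3572 = 13.93 m
FS = H_c / H = 13.93 / 6.8 = 2.049

FS = 2.05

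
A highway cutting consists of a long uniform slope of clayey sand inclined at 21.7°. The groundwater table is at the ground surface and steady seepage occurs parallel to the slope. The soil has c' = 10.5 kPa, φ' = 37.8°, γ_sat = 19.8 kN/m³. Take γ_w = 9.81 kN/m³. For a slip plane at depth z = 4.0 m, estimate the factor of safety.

With seepage parallel to the slope and the water table at the surface, the effective normal stress on the slip plane uses the buoyant unit weight γ' = γ_sat − γ_w while the driving shear stress uses γ_sat:
FS = [c' + γ' z cos²β tanφ'] / [γ_sat z sinβ cosβ]
γ' = 19.8 − 9.81 = 9.99 kN/m³
Numerator = 10.5 + 9.99·4.0·cos²21.7°·tan37.8° = 10.5 + 9.99·4.0·0.8633·0.7757 = 37.259 kPa
Denominator = 19.8·4.0·sin21.7°·cos21.7° = 19.8·4.0·0.3697·0.9291 = 27.209 kPa
FS = 37.259 / 27.209 = 1.369

FS = 1.37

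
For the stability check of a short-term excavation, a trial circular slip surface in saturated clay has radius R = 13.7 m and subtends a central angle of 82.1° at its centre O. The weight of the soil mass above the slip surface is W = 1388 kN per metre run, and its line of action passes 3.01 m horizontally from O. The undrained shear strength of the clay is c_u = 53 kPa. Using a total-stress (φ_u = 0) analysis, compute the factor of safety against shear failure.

Taking moments about the centre O, the resisting moment is provided by the undrained shear strength acting along the arc:
Arc length L_a = R·θ = 13.7·(82.1°·π/180) = 13.7·1.4329 = 19.63 m
M_R = c_u·L_a·R = 53·19.63·13.7 = 14254.0 kN·m/m
M_D = W·d = 1388·3.01 = 4177.9 kN·m/m
FS = M_R / M_D = 14254.0 / 4177.9 = 3.412

FS = 3.41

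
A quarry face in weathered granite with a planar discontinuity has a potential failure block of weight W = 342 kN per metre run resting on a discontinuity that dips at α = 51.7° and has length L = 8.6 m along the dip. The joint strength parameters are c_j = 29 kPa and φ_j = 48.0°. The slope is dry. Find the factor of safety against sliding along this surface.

FS = 1.81

Resolving the block weight along and normal to the plane and applying the Mohr–Coulomb strength on the joint:
N' = W cosα = 342·cos51.7° = 212.0 kN/m
Driving force T = W sinα = 342·sin51.7° = 268.4 kN/m
Resisting force R = c_j·L + N'·tanφ_j = 29·8.6 + 212.0·tan48.0° = 249.4 + 235.4 = 484.8 kN/m
FS = R / T = 484.8 / 268.4 = 1.806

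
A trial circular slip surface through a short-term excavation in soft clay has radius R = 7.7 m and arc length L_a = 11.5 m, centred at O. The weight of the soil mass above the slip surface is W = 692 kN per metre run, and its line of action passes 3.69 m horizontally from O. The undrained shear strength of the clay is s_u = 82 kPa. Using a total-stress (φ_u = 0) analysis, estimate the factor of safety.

Taking moments about the centre O, the resisting moment is provided by the undrained shear strength acting along the arc:
M_R = s_u·L_a·R = 82·11.50·7.7 = 7261.1 kN·m/m
M_D = W·d = 692·3.69 = 2553.5 kN·m/m
FS = M_R / M_D = 7261.1 / 2553.5 = 2.844

FS = 2.84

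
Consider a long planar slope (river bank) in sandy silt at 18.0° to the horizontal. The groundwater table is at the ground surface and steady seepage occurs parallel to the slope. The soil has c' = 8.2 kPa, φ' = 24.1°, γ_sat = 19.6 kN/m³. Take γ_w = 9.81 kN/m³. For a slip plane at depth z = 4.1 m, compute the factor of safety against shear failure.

With seepage parallel to the slope and the water table at the surface, the effective normal stress on the slip plane uses the buoyant unit weight γ' = γ_sat − γ_w while the driving shear stress uses γ_sat:
FS = [c' + γ' z cos²β tanφ'] / [γ_sat z sinβ cosβ]
γ' = 19.6 − 9.81 = 9.79 kN/m³
Numerator = 8.2 + 9.79·4.1·cos²18.0°·tan24.1° = 8.2 + 9.79·4.1·0.9045·0.4473 = 24.440 kPa
Denominator = 19.6·4.1·sin18.0°·cos18.0° = 19.6·4.1·0.3090·0.9511 = 23.617 kPa
FS = 24.440 / 23.617 = 1.035

FS = 1.03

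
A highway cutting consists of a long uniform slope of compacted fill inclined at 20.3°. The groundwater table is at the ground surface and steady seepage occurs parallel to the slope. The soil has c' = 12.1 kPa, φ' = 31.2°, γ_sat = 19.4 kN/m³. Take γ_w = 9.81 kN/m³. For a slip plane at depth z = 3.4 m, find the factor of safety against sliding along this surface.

FS = 1.37

With seepage parallel to the slope and the water table at the surface, the effective normal stress on the slip plane uses the buoyant unit weight γ' = γ_sat − γ_w while the driving shear stress uses γ_sat:
FS = [c' + γ' z cos²β tanφ'] / [γ_sat z sinβ cosβ]
γ' = 19.4 − 9.81 = 9.59 kN/m³
Numerator = 12.1 + 9.59·3.4·cos²20.3°·tan31.2° = 12.1 + 9.59·3.4·0.8796·0.6056 = 29.470 kPa
Denominator = 19.4·3.4·sin20.3°·cos20.3° = 19.4·3.4·0.3469·0.9379 = 21.463 kPa
FS = 29.470 / 21.463 = 1.373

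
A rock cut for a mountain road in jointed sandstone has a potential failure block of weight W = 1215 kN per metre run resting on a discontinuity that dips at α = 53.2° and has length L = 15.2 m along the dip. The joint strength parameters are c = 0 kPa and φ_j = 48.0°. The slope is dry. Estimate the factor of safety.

FS = 0.83

Resolving the block weight along and normal to the plane and applying the Mohr–Coulomb strength on the joint:
N' = W cosα = 1215·cos53.2° = 727.8 kN/m
Driving force T = W sinα = 1215·sin53.2° = 972.9 kN/m
Resisting force R = c·L + N'·tanφ_j = 0·15.2 + 727.8·tan48.0° = 0.0 + 808.3 = 808.3 kN/m
FS = R / T = 808.3 / 972.9 = 0.831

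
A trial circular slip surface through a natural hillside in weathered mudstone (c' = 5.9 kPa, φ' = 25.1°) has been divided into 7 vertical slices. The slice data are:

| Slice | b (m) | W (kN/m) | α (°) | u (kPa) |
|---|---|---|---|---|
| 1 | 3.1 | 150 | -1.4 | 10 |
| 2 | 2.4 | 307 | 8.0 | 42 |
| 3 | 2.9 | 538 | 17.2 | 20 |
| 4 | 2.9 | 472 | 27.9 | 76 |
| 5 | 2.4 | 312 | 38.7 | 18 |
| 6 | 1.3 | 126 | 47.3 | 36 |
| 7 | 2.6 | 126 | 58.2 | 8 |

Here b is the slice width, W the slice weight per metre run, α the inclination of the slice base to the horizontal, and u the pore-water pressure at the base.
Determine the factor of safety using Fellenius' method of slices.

Ordinary method of slices: FS = Σ[c'·Δl_i + (W_i cosα_i − u_i·Δl_i)·tanφ'] / Σ W_i sinα_i, with Δl_i = b_i / cosα_i.
Slice 1: Δl = 3.1/cos(-1.4°) = 3.101 m; N'_1 = 150·cos(-1.4°) − 10·3.101 = 118.9; c'Δl = 18.30; W sinα = -3.7
Slice 2: Δl = 2.4/cos8.0° = 2.424 m; N'_2 = 307·cos8.0° − 42·2.424 = 202.2; c'Δl = 14.30; W sinα = 42.7
Slice 3: Δl = 2.9/cos17.2° = 3.036 m; N'_3 = 538·cos17.2° − 20·3.036 = 453.2; c'Δl = 17.91; W sinα = 159.1
Slice 4: Δl = 2.9/cos27.9° = 3.281 m; N'_4 = 472·cos27.9° − 76·3.281 = 167.7; c'Δl = 19.36; W sinα = 220.9
Slice 5: Δl = 2.4/cos38.7° = 3.075 m; N'_5 = 312·cos38.7° − 18·3.075 = 188.1; c'Δl = 18.14; W sinα = 195.1
Slice 6: Δl = 1.3/cos47.3° = 1.917 m; N'_6 = 126·cos47.3° − 36·1.917 = 16.4; c'Δl = 11.31; W sinα = 92.6
Slice 7: Δl = 2.6/cos58.2° = 4.934 m; N'_7 = 126·cos58.2° − 8·4.934 = 26.9; c'Δl = 29.11; W sinα = 107.1
Σc'Δl = 128.4 kN/m; ΣN' = 1173.6 kN/m; ΣW sinα = 813.8 kN/m
Resisting = 128.4 + 1173.6·tan25.1° = 128.4 + 549.8 = 678.2 kN/m
FS = 678.2 / 813.8 = 0.833

FS = 0.83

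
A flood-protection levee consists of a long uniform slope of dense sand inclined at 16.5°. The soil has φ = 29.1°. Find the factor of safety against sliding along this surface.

FS = 1.88

For a dry cohesionless infinite slope the factor of safety is FS = tanφ / tanβ.
FS = tan29.1° / tan16.5° = 0.5566 / 0.2962 = 1.879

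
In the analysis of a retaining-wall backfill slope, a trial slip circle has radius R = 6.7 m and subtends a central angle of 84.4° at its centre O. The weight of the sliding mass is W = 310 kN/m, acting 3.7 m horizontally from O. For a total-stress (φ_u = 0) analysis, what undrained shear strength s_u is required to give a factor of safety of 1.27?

FS = s_u·L_a·R / (W·d), so s_u = FS·W·d / (L_a·R).
Arc length L_a = R·θ = 6.7·(84.4°·π/180) = 6.7·1.4731 = 9.87 m
s_u = 1.27·310·3.7 / (9.87·6.7) = 1456.7 / 66.13 = 22.03 kPa

s_u = 22.0 kPa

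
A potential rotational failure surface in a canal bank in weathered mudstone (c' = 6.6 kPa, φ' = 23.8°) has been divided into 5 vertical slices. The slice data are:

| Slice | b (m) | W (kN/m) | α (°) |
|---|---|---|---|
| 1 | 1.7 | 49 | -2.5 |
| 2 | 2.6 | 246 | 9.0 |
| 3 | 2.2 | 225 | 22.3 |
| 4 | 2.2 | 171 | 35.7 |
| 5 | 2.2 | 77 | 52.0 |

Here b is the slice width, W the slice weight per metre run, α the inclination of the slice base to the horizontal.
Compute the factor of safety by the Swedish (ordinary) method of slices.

FS = 1.38

Ordinary method of slices: FS = Σ[c'·Δl_i + (W_i cosα_i)·tanφ'] / Σ W_i sinα_i, with Δl_i = b_i / cosα_i.
Slice 1: Δl = 1.7/cos(-2.5°) = 1.702 m; N'_1 = 49·cos(-2.5°) = 49.0; c'Δl = 11.23; W sinα = -2.1
Slice 2: Δl = 2.6/cos9.0° = 2.632 m; N'_2 = 246·cos9.0° = 243.0; c'Δl = 17.37; W sinα = 38.5
Slice 3: Δl = 2.2/cos22.3° = 2.378 m; N'_3 = 225·cos22.3° = 208.2; c'Δl = 15.69; W sinα = 85.4
Slice 4: Δl = 2.2/cos35.7° = 2.709 m; N'_4 = 171·cos35.7° = 138.9; c'Δl = 17.88; W sinα = 99.8
Slice 5: Δl = 2.2/cos52.0° = 3.573 m; N'_5 = 77·cos52.0° = 47.4; c'Δl = 23.58; W sinα = 60.7
Σc'Δl = 85.8 kN/m; ΣN' = 686.4 kN/m; ΣW sinα = 282.2 kN/m
Resisting = 85.8 + 686.4·tan23.8° = 85.8 + 302.7 = 388.5 kN/m
FS = 388.5 / 282.2 = 1.377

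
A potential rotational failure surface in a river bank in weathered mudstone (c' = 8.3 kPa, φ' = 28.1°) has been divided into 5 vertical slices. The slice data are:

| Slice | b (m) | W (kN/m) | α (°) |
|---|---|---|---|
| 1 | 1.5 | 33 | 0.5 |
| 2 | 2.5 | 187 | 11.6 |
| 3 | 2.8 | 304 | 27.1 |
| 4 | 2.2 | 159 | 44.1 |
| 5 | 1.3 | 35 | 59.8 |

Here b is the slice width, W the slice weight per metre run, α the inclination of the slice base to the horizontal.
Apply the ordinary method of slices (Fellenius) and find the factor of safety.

FS = 1.38

Ordinary method of slices: FS = Σ[c'·Δl_i + (W_i cosα_i)·tanφ'] / Σ W_i sinα_i, with Δl_i = b_i / cosα_i.
Slice 1: Δl = 1.5/cos0.5° = 1.500 m; N'_1 = 33·cos0.5° = 33.0; c'Δl = 12.45; W sinα = 0.3
Slice 2: Δl = 2.5/cos11.6° = 2.552 m; N'_2 = 187·cos11.6° = 183.2; c'Δl = 21.18; W sinα = 37.6
Slice 3: Δl = 2.8/cos27.1° = 3.145 m; N'_3 = 304·cos27.1° = 270.6; c'Δl = 26.11; W sinα = 138.5
Slice 4: Δl = 2.2/cos44.1° = 3.064 m; N'_4 = 159·cos44.1° = 114.2; c'Δl = 25.43; W sinα = 110.7
Slice 5: Δl = 1.3/cos59.8° = 2.584 m; N'_5 = 35·cos59.8° = 17.6; c'Δl = 21.45; W sinα = 30.2
Σc'Δl = 106.6 kN/m; ΣN' = 618.6 kN/m; ΣW sinα = 317.3 kN/m
Resisting = 106.6 + 618.6·tan28.1° = 106.6 + 330.3 = 436.9 kN/m
FS = 436.9 / 317.3 = 1.377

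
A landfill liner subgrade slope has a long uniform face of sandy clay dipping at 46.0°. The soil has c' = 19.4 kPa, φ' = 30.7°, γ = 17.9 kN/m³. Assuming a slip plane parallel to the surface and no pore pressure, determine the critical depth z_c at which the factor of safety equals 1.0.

z_c = 5.08 m

Setting FS = 1.00 in FS = [c' + γz cos²β tanφ'] / [γz sinβ cosβ] and solving for z:
z = c' / [γ cosβ (FS·sinβ − cosβ·tanφ')]
  = 19.4 / [17.9·cos46.0°·(1.00·sin46.0° − cos46.0°·tan30.7°)]
  = 19.4 / [17.9·0.6947·(1.00·0.7193 − 0.6947·0.5938)]
  = 19.4 / 3.8159 = 5.084 m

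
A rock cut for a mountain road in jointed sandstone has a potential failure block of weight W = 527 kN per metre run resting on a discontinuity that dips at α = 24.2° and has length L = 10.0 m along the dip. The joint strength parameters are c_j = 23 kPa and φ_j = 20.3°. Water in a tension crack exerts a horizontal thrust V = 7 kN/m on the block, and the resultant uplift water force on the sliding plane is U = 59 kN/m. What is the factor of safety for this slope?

FS = 1.73

Resolving the block weight along and normal to the plane and applying the Mohr–Coulomb strength on the joint:
N' = W cosα − U − V sinα = 527·cos24.2° − 59 − 7·sin24.2° = 418.8 kN/m
Driving force T = W sinα + V cosα = 527·sin24.2° + 7·cos24.2° = 222.4 kN/m
Resisting force R = c_j·L + N'·tanφ_j = 23·10.0 + 418.8·tan20.3° = 230.0 + 154.9 = 384.9 kN/m
FS = R / T = 384.9 / 222.4 = 1.731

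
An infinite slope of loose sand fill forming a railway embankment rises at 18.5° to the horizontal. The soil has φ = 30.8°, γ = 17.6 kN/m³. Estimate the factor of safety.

FS = 1.78

For a dry cohesionless infinite slope the factor of safety is FS = tanφ / tanβ.
FS = tan30.8° / tan18.5° = 0.5961 / 0.3346 = 1.782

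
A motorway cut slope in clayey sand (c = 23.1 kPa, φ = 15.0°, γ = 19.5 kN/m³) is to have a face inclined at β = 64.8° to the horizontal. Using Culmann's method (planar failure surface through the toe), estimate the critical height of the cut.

H_c = 11.68 m

Culmann's analysis gives the critical failure plane at α_cr = (β + φ)/2 = (64.8 + 15.0)/2 = 39.9°, and the critical height
H_c = (4c/γ) · sinβ cosφ / [1 − cos(β − φ)]
    = (4·23.1/19.5) · sin64.8°·cos15.0° / [1 − cos(49.8°)]
    = 4.738 · 0.9048·0.9659 / [1 − 0.6455]
    = 4.738 · 0.8740 / 0.3545
    = 11.68 m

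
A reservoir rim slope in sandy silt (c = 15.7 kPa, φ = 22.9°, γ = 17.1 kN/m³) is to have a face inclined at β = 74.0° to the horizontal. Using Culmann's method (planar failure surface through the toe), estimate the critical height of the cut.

Culmann's analysis gives the critical failure plane at α_cr = (β + φ)/2 = (74.0 + 22.9)/2 = 48.5°, and the critical height
H_c = (4c/γ) · sinβ cosφ / [1 − cos(β − φ)]
    = (4·15.7/17.1) · sin74.0°·cos22.9° / [1 − cos(51.1°)]
    = 3.673 · 0.9613·0.9212 / [1 − 0.6280]
    = 3.673 · 0.8855 / 0.3720
    = 8.74 m

H_c = 8.74 m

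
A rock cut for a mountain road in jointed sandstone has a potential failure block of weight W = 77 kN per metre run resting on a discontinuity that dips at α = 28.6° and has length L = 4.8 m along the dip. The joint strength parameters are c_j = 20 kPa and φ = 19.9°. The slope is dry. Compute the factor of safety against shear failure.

Resolving the block weight along and normal to the plane and applying the Mohr–Coulomb strength on the joint:
N' = W cosα = 77·cos28.6° = 67.6 kN/m
Driving force T = W sinα = 77·sin28.6° = 36.9 kN/m
Resisting force R = c_j·L + N'·tanφ = 20·4.8 + 67.6·tan19.9° = 96.0 + 24.5 = 120.5 kN/m
FS = R / T = 120.5 / 36.9 = 3.268

FS = 3.27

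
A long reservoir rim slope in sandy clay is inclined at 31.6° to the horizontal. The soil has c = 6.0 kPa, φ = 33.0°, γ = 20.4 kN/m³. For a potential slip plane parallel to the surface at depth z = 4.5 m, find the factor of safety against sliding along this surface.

For an infinite slope with a slip plane parallel to the surface (no pore pressure): FS = [c + γz cos²β tanφ] / [γz sinβ cosβ].
γz = 20.4·4.5 = 91.80 kN/m²
Numerator = 6.0 + 91.80·cos²31.6°·tan33.0° = 6.0 + 91.80·0.7254·0.6494 = 49.247 kPa
Denominator = 91.80·sin31.6°·cos31.6° = 91.80·0.5240·0.8517 = 40.970 kPa
FS = 49.247 / 40.970 = 1.202

FS = 1.20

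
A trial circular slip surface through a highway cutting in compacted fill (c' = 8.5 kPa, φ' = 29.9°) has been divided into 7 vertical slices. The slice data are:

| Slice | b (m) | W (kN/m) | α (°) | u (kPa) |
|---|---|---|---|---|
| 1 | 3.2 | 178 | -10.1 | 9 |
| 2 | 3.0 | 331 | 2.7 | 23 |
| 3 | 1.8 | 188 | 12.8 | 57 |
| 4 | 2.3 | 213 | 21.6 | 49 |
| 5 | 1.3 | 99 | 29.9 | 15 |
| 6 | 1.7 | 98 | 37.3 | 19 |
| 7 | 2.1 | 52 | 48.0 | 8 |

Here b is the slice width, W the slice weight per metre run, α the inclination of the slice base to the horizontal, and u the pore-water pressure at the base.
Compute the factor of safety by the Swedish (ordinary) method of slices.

FS = 2.12

Ordinary method of slices: FS = Σ[c'·Δl_i + (W_i cosα_i − u_i·Δl_i)·tanφ'] / Σ W_i sinα_i, with Δl_i = b_i / cosα_i.
Slice 1: Δl = 3.2/cos(-10.1°) = 3.250 m; N'_1 = 178·cos(-10.1°) − 9·3.250 = 146.0; c'Δl = 27.63; W sinα = -31.2
Slice 2: Δl = 3.0/cos2.7° = 3.003 m; N'_2 = 331·cos2.7° − 23·3.003 = 261.6; c'Δl = 25.53; W sinα = 15.6
Slice 3: Δl = 1.8/cos12.8° = 1.846 m; N'_3 = 188·cos12.8° − 57·1.846 = 78.1; c'Δl = 15.69; W sinα = 41.7
Slice 4: Δl = 2.3/cos21.6° = 2.474 m; N'_4 = 213·cos21.6° − 49·2.474 = 76.8; c'Δl = 21.03; W sinα = 78.4
Slice 5: Δl = 1.3/cos29.9° = 1.500 m; N'_5 = 99·cos29.9° − 15·1.500 = 63.3; c'Δl = 12.75; W sinα = 49.4
Slice 6: Δl = 1.7/cos37.3° = 2.137 m; N'_6 = 98·cos37.3° − 19·2.137 = 37.4; c'Δl = 18.17; W sinα = 59.4
Slice 7: Δl = 2.1/cos48.0° = 3.138 m; N'_7 = 52·cos48.0° − 8·3.138 = 9.7; c'Δl = 26.68; W sinα = 38.6
Σc'Δl = 147.5 kN/m; ΣN' = 672.9 kN/m; ΣW sinα = 251.8 kN/m
Resisting = 147.5 + 672.9·tan29.9° = 147.5 + 386.9 = 534.4 kN/m
FS = 534.4 / 251.8 = 2.122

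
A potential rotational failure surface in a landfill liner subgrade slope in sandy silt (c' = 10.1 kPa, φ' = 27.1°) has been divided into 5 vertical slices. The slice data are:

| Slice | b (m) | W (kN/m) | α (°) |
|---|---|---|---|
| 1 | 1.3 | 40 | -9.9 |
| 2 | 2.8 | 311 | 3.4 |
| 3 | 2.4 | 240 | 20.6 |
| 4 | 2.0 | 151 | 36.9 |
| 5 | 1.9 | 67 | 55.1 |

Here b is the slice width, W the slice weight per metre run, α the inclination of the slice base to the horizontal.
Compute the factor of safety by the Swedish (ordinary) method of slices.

FS = 2.08

Ordinary method of slices: FS = Σ[c'·Δl_i + (W_i cosα_i)·tanφ'] / Σ W_i sinα_i, with Δl_i = b_i / cosα_i.
Slice 1: Δl = 1.3/cos(-9.9°) = 1.320 m; N'_1 = 40·cos(-9.9°) = 39.4; c'Δl = 13.33; W sinα = -6.9
Slice 2: Δl = 2.8/cos3.4° = 2.805 m; N'_2 = 311·cos3.4° = 310.5; c'Δl = 28.33; W sinα = 18.4
Slice 3: Δl = 2.4/cos20.6° = 2.564 m; N'_3 = 240·cos20.6° = 224.7; c'Δl = 25.90; W sinα = 84.4
Slice 4: Δl = 2.0/cos36.9° = 2.501 m; N'_4 = 151·cos36.9° = 120.8; c'Δl = 25.26; W sinα = 90.7
Slice 5: Δl = 1.9/cos55.1° = 3.321 m; N'_5 = 67·cos55.1° = 38.3; c'Δl = 33.54; W sinα = 55.0
Σc'Δl = 126.4 kN/m; ΣN' = 733.6 kN/m; ΣW sinα = 241.6 kN/m
Resisting = 126.4 + 733.6·tan27.1° = 126.4 + 375.4 = 501.8 kN/m
FS = 501.8 / 241.6 = 2.077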